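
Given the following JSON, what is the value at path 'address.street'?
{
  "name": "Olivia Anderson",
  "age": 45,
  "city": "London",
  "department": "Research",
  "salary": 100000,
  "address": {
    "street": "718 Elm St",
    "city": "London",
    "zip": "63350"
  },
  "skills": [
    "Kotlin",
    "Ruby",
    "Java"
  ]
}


Query: address.street
Path: address -> street
Value: 718 Elm St

718 Elm St


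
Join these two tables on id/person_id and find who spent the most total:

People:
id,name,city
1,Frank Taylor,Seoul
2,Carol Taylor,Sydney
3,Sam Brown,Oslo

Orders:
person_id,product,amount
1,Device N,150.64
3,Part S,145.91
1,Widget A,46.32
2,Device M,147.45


Join on: people.id = orders.person_id

Joined rows:
  Frank Taylor (Seoul) bought Device N for $150.64
  Sam Brown (Oslo) bought Part S for $145.91
  Frank Taylor (Seoul) bought Widget A for $46.32
  Carol Taylor (Sydney) bought Device M for $147.45

Total per person:
  Frank Taylor: $196.96
  Carol Taylor: $147.45
  Sam Brown: $145.91

Top spender: Frank Taylor ($196.96)

Frank Taylor ($196.96)


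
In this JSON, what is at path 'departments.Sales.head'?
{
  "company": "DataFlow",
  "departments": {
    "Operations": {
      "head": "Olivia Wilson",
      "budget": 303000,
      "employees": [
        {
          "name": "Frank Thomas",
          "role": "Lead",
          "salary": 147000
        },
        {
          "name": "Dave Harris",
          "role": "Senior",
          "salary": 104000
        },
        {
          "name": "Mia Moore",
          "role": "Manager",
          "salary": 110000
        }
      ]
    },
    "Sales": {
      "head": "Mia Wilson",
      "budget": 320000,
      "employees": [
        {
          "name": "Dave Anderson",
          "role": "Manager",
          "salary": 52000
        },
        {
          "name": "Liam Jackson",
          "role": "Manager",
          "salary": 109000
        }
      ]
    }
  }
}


Path: departments.Sales.head

Navigate:
  -> departments
  -> Sales
  -> head = 'Mia Wilson'

Mia Wilson


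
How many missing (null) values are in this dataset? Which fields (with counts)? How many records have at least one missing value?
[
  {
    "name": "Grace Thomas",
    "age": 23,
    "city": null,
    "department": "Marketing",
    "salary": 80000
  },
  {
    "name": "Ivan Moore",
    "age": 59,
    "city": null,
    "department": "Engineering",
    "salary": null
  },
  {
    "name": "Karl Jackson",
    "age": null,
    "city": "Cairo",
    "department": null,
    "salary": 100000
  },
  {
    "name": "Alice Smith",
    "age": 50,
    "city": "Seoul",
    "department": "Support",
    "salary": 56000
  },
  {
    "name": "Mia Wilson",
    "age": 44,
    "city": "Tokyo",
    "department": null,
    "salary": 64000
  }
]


Checking for missing (null) values in 5 records:

  Grace Thomas: city
  Ivan Moore: city, salary
  Karl Jackson: age, department
  Alice Smith: complete
  Mia Wilson: department

Per field:
  name: 0 missing
  age: 1 missing
  city: 2 missing
  department: 2 missing
  salary: 1 missing

Total missing values: 6
Records with any missing: 4

6 missing values (age: 1, city: 2, department: 2, salary: 1); 4 incomplete records


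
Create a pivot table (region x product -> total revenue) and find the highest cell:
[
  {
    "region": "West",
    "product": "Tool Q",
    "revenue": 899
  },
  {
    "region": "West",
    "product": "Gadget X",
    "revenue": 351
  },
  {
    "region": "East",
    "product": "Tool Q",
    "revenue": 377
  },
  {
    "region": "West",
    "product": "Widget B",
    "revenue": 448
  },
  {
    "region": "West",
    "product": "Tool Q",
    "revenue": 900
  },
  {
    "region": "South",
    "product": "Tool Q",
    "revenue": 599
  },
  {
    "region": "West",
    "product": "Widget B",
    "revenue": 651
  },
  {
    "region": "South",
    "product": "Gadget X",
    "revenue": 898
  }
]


Pivot: region (rows) x product (columns) -> total revenue

     Gadget X      Tool Q        Widget B    
East             0           377             0  
South          898           599             0  
West           351          1799          1099  

Highest: West / Tool Q = $1799

West / Tool Q = $1799


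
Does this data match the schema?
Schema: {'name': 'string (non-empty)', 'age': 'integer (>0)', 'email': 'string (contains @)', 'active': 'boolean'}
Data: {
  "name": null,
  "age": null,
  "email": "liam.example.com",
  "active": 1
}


Validating each field against schema:
  name: FAIL (null is not a string)
  age: FAIL (null is not an integer)
  email: FAIL ("liam.example.com" does not contain @)
  active: FAIL (1 is not a boolean)

Result: INVALID (4 errors: name, age, email, active)

INVALID (4 errors: name, age, email, active)


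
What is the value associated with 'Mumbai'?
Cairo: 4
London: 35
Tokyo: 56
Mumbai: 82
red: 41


Looking up key 'Mumbai'
Value: 82

82


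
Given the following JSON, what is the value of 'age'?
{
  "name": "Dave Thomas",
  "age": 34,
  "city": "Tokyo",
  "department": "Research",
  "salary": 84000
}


Looking up field 'age'
Value: 34

34


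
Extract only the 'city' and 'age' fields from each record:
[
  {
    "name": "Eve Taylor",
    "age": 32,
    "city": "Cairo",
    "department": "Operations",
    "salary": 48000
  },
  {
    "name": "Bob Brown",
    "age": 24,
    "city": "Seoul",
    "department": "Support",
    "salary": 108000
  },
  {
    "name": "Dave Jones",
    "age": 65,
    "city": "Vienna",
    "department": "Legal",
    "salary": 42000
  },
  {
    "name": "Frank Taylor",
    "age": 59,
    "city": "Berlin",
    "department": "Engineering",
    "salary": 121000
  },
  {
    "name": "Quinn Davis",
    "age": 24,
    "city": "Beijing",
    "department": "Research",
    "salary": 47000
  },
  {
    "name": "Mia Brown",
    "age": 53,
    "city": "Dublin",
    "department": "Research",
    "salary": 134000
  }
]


Original: 6 records with fields: name, age, city, department, salary
Keep: ['city', 'age']
Drop: ['name', 'department', 'salary']
Result: 6 records, 2 fields each

[
  {
    "city": "Cairo",
    "age": 32
  },
  {
    "city": "Seoul",
    "age": 24
  },
  {
    "city": "Vienna",
    "age": 65
  },
  {
    "city": "Berlin",
    "age": 59
  },
  {
    "city": "Beijing",
    "age": 24
  },
  {
    "city": "Dublin",
    "age": 53
  }
]


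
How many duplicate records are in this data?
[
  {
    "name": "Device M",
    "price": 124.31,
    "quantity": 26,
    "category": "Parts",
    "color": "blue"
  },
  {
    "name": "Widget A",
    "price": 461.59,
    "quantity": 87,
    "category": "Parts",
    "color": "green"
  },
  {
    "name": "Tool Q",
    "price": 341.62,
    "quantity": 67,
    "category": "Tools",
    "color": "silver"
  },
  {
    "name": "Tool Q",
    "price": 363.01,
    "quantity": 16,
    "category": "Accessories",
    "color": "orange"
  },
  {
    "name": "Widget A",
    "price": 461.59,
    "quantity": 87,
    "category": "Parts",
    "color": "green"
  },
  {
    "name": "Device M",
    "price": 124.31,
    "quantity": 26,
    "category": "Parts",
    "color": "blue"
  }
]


Checking 6 records for duplicates:

  Row 1: Device M ($124.31, qty 26)
  Row 2: Widget A ($461.59, qty 87)
  Row 3: Tool Q ($341.62, qty 67)
  Row 4: Tool Q ($363.01, qty 16)
  Row 5: Widget A ($461.59, qty 87) <-- DUPLICATE
  Row 6: Device M ($124.31, qty 26) <-- DUPLICATE

Duplicates found: 2
Unique records: 4

2 duplicates, 4 unique


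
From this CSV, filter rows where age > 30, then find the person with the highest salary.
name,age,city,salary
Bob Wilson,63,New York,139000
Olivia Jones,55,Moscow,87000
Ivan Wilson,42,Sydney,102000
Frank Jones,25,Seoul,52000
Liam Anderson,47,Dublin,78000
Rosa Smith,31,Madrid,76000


Filter: age > 30
Sort by: salary (descending)

Filtered records (5):
  Bob Wilson, age 63, salary $139000
  Ivan Wilson, age 42, salary $102000
  Olivia Jones, age 55, salary $87000
  Liam Anderson, age 47, salary $78000
  Rosa Smith, age 31, salary $76000

Highest salary: Bob Wilson ($139000)

Bob Wilson


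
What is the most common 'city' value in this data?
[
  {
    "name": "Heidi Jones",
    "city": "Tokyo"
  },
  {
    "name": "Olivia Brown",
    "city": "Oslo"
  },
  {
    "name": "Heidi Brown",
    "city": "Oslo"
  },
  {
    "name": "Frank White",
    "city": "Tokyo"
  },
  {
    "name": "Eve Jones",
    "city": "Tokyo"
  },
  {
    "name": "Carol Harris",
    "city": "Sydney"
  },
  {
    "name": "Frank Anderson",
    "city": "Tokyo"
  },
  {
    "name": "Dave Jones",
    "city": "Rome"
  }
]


Counting 'city' values across 8 records:

  Tokyo: 4 ####
  Oslo: 2 ##
  Sydney: 1 #
  Rome: 1 #

Most common: Tokyo (4 times)

Tokyo (4 times)


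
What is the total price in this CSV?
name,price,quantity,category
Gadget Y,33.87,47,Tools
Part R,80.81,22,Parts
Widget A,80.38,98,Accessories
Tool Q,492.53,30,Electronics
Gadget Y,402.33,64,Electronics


Computing total price:
Values: [33.87, 80.81, 80.38, 492.53, 402.33]
Sum = 1089.92

1089.92


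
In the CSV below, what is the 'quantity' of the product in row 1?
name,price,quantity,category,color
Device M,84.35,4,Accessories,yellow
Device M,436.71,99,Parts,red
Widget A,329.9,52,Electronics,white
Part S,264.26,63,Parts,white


Query: Row 1 ('Device M'), column 'quantity'
Value: 4

4


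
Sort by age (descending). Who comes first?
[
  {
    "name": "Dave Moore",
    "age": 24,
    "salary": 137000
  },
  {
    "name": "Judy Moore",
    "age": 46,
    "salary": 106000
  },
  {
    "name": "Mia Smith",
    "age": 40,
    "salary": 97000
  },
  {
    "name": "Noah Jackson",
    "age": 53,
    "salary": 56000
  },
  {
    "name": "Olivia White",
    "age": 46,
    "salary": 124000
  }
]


Sort by: age (descending)

Sorted order:
  1. Noah Jackson (age = 53)
  2. Judy Moore (age = 46)
  3. Olivia White (age = 46)
  4. Mia Smith (age = 40)
  5. Dave Moore (age = 24)

First: Noah Jackson

Noah Jackson


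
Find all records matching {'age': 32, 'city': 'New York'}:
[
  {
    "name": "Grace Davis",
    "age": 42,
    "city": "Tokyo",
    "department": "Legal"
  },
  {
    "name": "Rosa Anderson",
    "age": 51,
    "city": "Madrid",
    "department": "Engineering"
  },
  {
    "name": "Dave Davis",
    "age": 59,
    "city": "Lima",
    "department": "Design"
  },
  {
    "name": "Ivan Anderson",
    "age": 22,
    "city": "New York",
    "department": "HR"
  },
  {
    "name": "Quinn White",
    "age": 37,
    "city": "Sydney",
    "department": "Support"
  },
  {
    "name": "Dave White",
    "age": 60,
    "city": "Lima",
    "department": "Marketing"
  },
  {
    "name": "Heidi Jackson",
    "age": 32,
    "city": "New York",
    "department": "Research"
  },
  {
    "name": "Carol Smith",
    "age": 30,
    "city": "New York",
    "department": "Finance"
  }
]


Search criteria: {'age': 32, 'city': 'New York'}

Checking 8 records:
  Grace Davis: {age: 42, city: Tokyo}
  Rosa Anderson: {age: 51, city: Madrid}
  Dave Davis: {age: 59, city: Lima}
  Ivan Anderson: {age: 22, city: New York}
  Quinn White: {age: 37, city: Sydney}
  Dave White: {age: 60, city: Lima}
  Heidi Jackson: {age: 32, city: New York} <-- MATCH
  Carol Smith: {age: 30, city: New York}

Matches: ["Heidi Jackson"]

["Heidi Jackson"]


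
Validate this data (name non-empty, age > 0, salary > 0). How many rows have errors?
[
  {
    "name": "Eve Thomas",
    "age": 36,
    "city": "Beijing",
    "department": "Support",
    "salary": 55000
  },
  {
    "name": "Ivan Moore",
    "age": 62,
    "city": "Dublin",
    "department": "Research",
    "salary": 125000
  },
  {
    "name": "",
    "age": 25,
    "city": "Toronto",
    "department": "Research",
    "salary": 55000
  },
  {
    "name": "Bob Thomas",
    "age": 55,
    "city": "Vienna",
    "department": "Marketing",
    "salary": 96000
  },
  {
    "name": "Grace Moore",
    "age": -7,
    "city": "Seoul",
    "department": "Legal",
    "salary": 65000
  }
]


Validating 5 records:
Rules: name non-empty, age > 0, salary > 0

  Row 1 (Eve Thomas): OK
  Row 2 (Ivan Moore): OK
  Row 3 (???): empty name
  Row 4 (Bob Thomas): OK
  Row 5 (Grace Moore): negative age: -7

Total errors: 2

2 errors


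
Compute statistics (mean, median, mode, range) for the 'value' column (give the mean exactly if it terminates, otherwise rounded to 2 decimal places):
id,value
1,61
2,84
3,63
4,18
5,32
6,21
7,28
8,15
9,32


Data: [61, 84, 63, 18, 32, 21, 28, 15, 32]
Count: 9
Sum: 354
Mean: 354/9 ≈ 39.33 (rounded to 2 decimal places)
Sorted: [15, 18, 21, 28, 32, 32, 61, 63, 84]
Median: 32.0
Mode: 32 (2 times)
Range: 84 - 15 = 69
Min: 15, Max: 84

mean≈39.33, median=32.0, mode=32, range=69


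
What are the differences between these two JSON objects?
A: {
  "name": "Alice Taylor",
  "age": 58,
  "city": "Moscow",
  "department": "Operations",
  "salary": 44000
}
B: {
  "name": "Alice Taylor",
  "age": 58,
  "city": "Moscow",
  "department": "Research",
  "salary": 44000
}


Comparing each field (in key order):
  name: same
  age: same
  city: same
  department: DIFFERENT
  salary: same
Differences:
  department: Operations -> Research

1 field(s) changed

1 change: department


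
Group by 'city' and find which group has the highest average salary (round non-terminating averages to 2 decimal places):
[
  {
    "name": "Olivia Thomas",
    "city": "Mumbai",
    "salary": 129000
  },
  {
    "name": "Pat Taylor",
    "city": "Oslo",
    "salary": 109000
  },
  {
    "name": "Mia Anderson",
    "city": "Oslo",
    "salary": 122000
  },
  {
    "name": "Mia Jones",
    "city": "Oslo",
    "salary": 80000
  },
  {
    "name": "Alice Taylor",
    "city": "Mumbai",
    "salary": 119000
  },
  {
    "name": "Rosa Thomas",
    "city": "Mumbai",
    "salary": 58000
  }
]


Group by: city

Groups:
  Mumbai: 3 people, avg salary = 306000/3 = $102000
  Oslo: 3 people, avg salary = 311000/3 ≈ $103666.67

Highest average salary: Oslo (≈$103666.67)

Oslo (≈$103666.67)


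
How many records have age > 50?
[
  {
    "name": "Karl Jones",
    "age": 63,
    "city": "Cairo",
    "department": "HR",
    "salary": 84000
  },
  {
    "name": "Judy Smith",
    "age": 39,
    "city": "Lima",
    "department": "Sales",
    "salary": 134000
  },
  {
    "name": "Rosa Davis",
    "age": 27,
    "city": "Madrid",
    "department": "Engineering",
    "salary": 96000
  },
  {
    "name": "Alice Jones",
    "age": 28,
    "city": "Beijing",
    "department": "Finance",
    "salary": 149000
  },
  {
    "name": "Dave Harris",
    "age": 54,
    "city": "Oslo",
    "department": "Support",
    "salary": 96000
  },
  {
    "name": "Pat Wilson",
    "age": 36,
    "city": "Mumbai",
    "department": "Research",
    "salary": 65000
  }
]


Data: 6 records
Condition: age > 50

Checking each record:
  Karl Jones: 63 MATCH
  Judy Smith: 39
  Rosa Davis: 27
  Alice Jones: 28
  Dave Harris: 54 MATCH
  Pat Wilson: 36

Count: 2

2


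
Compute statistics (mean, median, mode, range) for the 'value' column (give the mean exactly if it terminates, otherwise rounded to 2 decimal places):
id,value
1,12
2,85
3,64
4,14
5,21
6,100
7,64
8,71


Data: [12, 85, 64, 14, 21, 100, 64, 71]
Count: 8
Sum: 431
Mean: 431/8 = 53.875
Sorted: [12, 14, 21, 64, 64, 71, 85, 100]
Median: 64.0
Mode: 64 (2 times)
Range: 100 - 12 = 88
Min: 12, Max: 100

mean=53.875, median=64.0, mode=64, range=88


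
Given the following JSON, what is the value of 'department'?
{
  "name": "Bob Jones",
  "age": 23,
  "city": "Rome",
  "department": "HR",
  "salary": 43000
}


Looking up field 'department'
Value: HR

HR


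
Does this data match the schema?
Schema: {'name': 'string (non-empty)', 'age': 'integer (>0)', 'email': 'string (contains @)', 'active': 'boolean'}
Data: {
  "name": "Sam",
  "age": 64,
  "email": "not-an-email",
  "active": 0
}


Validating each field against schema:
  name: OK (non-empty string)
  age: OK (positive integer)
  email: FAIL ("not-an-email" does not contain @)
  active: FAIL (0 is not a boolean)

Result: INVALID (2 errors: email, active)

INVALID (2 errors: email, active)


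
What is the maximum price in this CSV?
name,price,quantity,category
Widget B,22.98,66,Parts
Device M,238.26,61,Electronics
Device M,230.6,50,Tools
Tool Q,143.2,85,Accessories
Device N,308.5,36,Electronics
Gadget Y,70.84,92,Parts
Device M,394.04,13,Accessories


Computing maximum price:
Values: [22.98, 238.26, 230.6, 143.2, 308.5, 70.84, 394.04]
Max = 394.04

394.04


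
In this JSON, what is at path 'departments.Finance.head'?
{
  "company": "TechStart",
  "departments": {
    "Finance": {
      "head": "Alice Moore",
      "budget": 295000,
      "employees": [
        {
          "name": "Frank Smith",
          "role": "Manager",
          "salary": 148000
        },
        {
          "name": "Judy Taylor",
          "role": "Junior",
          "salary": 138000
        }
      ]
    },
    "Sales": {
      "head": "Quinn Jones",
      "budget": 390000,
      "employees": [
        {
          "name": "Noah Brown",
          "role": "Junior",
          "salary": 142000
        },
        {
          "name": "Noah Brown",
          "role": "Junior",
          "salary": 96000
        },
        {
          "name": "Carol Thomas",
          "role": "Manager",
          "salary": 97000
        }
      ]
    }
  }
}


Path: departments.Finance.head

Navigate:
  -> departments
  -> Finance
  -> head = 'Alice Moore'

Alice Moore


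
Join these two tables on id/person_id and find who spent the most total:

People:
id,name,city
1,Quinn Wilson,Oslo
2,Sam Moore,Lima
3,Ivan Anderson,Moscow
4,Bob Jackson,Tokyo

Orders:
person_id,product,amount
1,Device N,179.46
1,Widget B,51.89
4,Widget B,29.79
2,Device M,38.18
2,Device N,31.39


Join on: people.id = orders.person_id

Joined rows:
  Quinn Wilson (Oslo) bought Device N for $179.46
  Quinn Wilson (Oslo) bought Widget B for $51.89
  Bob Jackson (Tokyo) bought Widget B for $29.79
  Sam Moore (Lima) bought Device M for $38.18
  Sam Moore (Lima) bought Device N for $31.39

Total per person:
  Quinn Wilson: $231.35
  Sam Moore: $69.57
  Bob Jackson: $29.79

Top spender: Quinn Wilson ($231.35)

Quinn Wilson ($231.35)


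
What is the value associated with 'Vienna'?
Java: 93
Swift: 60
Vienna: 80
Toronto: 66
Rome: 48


Looking up key 'Vienna'
Value: 80

80


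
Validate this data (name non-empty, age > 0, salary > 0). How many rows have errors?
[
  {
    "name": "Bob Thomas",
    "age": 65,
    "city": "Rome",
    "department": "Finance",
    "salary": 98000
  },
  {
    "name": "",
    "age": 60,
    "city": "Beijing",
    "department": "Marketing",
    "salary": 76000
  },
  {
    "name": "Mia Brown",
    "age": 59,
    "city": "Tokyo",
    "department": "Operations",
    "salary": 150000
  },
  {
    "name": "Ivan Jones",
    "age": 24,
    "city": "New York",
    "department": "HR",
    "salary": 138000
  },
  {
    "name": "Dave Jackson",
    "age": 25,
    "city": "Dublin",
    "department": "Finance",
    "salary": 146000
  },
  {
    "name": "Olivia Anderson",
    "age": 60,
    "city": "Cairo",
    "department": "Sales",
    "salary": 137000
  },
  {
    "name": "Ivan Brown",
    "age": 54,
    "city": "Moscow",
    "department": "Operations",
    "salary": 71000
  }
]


Validating 7 records:
Rules: name non-empty, age > 0, salary > 0

  Row 1 (Bob Thomas): OK
  Row 2 (???): empty name
  Row 3 (Mia Brown): OK
  Row 4 (Ivan Jones): OK
  Row 5 (Dave Jackson): OK
  Row 6 (Olivia Anderson): OK
  Row 7 (Ivan Brown): OK

Total errors: 1

1 errors


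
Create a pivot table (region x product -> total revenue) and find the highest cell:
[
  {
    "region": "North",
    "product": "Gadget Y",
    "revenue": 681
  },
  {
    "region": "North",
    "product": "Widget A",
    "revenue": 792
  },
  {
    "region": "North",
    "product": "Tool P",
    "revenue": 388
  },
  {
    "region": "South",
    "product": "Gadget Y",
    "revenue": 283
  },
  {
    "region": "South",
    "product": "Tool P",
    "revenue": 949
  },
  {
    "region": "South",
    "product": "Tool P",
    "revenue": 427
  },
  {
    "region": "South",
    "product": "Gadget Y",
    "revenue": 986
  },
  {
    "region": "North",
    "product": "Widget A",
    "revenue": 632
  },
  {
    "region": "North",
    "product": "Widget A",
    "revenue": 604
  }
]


Pivot: region (rows) x product (columns) -> total revenue

     Gadget Y      Tool P        Widget A    
North          681           388          2028  
South         1269          1376             0  

Highest: North / Widget A = $2028

North / Widget A = $2028


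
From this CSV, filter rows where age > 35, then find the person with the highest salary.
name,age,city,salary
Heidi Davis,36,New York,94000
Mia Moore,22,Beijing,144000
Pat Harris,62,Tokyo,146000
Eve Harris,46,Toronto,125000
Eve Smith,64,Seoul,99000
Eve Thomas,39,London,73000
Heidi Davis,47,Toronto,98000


Filter: age > 35
Sort by: salary (descending)

Filtered records (6):
  Pat Harris, age 62, salary $146000
  Eve Harris, age 46, salary $125000
  Eve Smith, age 64, salary $99000
  Heidi Davis, age 47, salary $98000
  Heidi Davis, age 36, salary $94000
  Eve Thomas, age 39, salary $73000

Highest salary: Pat Harris ($146000)

Pat Harris


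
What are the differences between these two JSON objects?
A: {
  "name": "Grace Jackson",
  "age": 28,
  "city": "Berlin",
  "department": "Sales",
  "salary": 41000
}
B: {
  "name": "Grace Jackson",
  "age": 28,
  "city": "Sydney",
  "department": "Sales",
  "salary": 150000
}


Comparing each field (in key order):
  name: same
  age: same
  city: DIFFERENT
  department: same
  salary: DIFFERENT
Differences:
  city: Berlin -> Sydney
  salary: 41000 -> 150000

2 field(s) changed

2 changes: city, salary


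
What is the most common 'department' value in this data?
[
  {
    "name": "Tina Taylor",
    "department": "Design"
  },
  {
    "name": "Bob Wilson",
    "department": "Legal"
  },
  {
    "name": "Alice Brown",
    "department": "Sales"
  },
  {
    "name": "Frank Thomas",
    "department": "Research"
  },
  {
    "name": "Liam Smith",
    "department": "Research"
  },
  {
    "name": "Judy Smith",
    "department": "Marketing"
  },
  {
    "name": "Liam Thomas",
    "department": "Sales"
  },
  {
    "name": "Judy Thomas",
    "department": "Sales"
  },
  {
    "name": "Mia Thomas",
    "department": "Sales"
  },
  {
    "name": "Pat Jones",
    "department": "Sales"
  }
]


Counting 'department' values across 10 records:

  Sales: 5 #####
  Research: 2 ##
  Design: 1 #
  Legal: 1 #
  Marketing: 1 #

Most common: Sales (5 times)

Sales (5 times)


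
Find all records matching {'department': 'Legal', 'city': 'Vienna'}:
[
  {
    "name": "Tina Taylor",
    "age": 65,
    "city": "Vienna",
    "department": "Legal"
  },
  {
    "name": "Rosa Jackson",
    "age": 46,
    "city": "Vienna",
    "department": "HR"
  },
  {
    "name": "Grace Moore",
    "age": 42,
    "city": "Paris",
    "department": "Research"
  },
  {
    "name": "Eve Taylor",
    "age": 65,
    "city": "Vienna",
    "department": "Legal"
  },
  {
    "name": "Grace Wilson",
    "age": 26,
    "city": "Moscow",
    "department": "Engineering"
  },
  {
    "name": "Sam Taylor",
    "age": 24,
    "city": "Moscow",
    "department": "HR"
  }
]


Search criteria: {'department': 'Legal', 'city': 'Vienna'}

Checking 6 records:
  Tina Taylor: {department: Legal, city: Vienna} <-- MATCH
  Rosa Jackson: {department: HR, city: Vienna}
  Grace Moore: {department: Research, city: Paris}
  Eve Taylor: {department: Legal, city: Vienna} <-- MATCH
  Grace Wilson: {department: Engineering, city: Moscow}
  Sam Taylor: {department: HR, city: Moscow}

Matches: ["Tina Taylor", "Eve Taylor"]

["Tina Taylor", "Eve Taylor"]


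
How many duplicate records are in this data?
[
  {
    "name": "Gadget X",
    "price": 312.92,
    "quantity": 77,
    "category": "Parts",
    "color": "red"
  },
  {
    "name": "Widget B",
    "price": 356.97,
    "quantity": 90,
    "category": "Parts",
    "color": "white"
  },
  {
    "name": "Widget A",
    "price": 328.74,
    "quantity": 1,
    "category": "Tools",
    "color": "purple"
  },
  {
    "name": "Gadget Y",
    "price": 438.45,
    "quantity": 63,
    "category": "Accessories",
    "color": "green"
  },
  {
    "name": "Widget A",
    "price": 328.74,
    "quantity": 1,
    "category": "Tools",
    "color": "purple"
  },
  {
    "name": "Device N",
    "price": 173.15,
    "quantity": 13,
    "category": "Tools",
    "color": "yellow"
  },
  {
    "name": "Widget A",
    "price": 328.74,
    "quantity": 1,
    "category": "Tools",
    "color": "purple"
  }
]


Checking 7 records for duplicates:

  Row 1: Gadget X ($312.92, qty 77)
  Row 2: Widget B ($356.97, qty 90)
  Row 3: Widget A ($328.74, qty 1)
  Row 4: Gadget Y ($438.45, qty 63)
  Row 5: Widget A ($328.74, qty 1) <-- DUPLICATE
  Row 6: Device N ($173.15, qty 13)
  Row 7: Widget A ($328.74, qty 1) <-- DUPLICATE

Duplicates found: 2
Unique records: 5

2 duplicates, 5 unique


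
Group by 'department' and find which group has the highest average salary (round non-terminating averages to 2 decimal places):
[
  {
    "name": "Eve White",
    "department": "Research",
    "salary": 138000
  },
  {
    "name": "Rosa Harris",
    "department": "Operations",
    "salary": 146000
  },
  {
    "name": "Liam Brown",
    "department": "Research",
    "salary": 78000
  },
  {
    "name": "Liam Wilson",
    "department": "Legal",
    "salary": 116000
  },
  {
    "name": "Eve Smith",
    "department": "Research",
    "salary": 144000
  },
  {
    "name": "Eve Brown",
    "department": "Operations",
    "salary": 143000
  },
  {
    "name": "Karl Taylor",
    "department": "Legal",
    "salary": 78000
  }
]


Group by: department

Groups:
  Legal: 2 people, avg salary = 194000/2 = $97000
  Operations: 2 people, avg salary = 289000/2 = $144500
  Research: 3 people, avg salary = 360000/3 = $120000

Highest average salary: Operations ($144500)

Operations ($144500)


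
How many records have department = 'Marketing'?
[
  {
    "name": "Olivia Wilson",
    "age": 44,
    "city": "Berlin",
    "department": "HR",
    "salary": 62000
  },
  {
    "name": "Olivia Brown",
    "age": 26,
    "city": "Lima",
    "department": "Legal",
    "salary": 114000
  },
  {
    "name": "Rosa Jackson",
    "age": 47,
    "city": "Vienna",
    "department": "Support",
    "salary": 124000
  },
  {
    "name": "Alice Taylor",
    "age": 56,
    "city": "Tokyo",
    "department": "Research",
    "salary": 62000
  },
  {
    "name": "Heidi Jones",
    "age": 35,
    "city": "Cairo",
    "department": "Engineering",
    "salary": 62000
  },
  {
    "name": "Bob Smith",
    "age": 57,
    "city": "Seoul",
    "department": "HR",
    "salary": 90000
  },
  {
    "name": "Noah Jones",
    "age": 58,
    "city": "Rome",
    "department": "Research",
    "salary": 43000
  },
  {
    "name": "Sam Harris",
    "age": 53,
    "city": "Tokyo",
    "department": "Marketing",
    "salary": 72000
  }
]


Data: 8 records
Condition: department = 'Marketing'

Checking each record:
  Olivia Wilson: HR
  Olivia Brown: Legal
  Rosa Jackson: Support
  Alice Taylor: Research
  Heidi Jones: Engineering
  Bob Smith: HR
  Noah Jones: Research
  Sam Harris: Marketing MATCH

Count: 1

1


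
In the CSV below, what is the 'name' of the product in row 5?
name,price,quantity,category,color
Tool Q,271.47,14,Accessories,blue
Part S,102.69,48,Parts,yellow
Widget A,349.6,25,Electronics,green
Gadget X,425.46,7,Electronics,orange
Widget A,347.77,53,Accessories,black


Query: Row 5 ('Widget A'), column 'name'
Value: Widget A

Widget A


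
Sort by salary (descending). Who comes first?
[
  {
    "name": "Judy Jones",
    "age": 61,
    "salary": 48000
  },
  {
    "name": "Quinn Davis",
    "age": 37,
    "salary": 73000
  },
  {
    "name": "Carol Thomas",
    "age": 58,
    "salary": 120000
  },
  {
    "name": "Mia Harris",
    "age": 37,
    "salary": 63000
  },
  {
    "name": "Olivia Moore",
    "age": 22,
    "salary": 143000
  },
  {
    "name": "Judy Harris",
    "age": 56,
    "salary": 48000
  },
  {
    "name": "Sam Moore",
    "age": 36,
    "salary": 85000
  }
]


Sort by: salary (descending)

Sorted order:
  1. Olivia Moore (salary = 143000)
  2. Carol Thomas (salary = 120000)
  3. Sam Moore (salary = 85000)
  4. Quinn Davis (salary = 73000)
  5. Mia Harris (salary = 63000)
  6. Judy Jones (salary = 48000)
  7. Judy Harris (salary = 48000)

First: Olivia Moore

Olivia Moore


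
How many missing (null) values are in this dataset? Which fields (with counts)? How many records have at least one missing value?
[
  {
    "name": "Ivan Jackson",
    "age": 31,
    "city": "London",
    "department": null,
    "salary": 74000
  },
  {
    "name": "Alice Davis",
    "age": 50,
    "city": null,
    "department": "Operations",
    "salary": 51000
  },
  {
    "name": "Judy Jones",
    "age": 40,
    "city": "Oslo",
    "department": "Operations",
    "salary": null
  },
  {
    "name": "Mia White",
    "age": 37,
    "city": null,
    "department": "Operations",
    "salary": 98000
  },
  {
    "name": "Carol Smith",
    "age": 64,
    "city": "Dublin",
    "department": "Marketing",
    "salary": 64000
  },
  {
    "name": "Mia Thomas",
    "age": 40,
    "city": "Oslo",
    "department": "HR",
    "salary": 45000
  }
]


Checking for missing (null) values in 6 records:

  Ivan Jackson: department
  Alice Davis: city
  Judy Jones: salary
  Mia White: city
  Carol Smith: complete
  Mia Thomas: complete

Per field:
  name: 0 missing
  age: 0 missing
  city: 2 missing
  department: 1 missing
  salary: 1 missing

Total missing values: 4
Records with any missing: 4

4 missing values (city: 2, department: 1, salary: 1); 4 incomplete records


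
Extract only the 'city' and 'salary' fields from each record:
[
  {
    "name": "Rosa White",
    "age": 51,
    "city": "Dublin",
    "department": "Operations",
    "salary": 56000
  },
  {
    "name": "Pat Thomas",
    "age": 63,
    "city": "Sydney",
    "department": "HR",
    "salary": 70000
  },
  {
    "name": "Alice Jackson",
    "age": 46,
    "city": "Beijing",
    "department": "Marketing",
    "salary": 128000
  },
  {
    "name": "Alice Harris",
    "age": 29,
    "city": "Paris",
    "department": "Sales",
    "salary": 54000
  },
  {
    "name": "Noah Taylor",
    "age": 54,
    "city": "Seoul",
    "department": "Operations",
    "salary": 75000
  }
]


Original: 5 records with fields: name, age, city, department, salary
Keep: ['city', 'salary']
Drop: ['name', 'age', 'department']
Result: 5 records, 2 fields each

[
  {
    "city": "Dublin",
    "salary": 56000
  },
  {
    "city": "Sydney",
    "salary": 70000
  },
  {
    "city": "Beijing",
    "salary": 128000
  },
  {
    "city": "Paris",
    "salary": 54000
  },
  {
    "city": "Seoul",
    "salary": 75000
  }
]


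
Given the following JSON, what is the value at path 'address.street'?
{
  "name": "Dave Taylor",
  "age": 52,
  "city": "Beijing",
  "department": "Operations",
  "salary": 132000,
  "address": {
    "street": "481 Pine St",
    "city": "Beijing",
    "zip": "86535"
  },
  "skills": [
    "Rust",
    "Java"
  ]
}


Query: address.street
Path: address -> street
Value: 481 Pine St

481 Pine St


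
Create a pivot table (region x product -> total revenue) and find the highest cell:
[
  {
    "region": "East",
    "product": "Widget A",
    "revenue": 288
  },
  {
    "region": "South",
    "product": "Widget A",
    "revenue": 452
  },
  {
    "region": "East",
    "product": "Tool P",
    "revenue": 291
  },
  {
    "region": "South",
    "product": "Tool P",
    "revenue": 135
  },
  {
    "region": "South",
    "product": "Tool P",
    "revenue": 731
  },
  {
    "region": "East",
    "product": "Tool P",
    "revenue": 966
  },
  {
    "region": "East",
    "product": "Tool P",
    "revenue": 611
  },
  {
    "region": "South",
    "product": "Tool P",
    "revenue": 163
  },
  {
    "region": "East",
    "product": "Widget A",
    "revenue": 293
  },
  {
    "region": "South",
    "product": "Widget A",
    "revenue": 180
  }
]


Pivot: region (rows) x product (columns) -> total revenue

     Tool P        Widget A    
East          1868           581  
South         1029           632  

Highest: East / Tool P = $1868

East / Tool P = $1868


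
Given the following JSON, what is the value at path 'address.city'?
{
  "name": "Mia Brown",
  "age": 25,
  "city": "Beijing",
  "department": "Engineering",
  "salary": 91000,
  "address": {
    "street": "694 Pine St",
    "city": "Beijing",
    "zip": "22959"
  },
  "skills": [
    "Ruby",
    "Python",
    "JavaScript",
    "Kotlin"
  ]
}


Query: address.city
Path: address -> city
Value: Beijing

Beijing


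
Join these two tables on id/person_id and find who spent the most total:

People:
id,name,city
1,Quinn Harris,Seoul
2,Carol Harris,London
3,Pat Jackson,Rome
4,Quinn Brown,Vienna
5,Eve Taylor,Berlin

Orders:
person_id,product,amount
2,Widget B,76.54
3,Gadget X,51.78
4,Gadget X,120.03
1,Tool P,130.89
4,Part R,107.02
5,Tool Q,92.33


Join on: people.id = orders.person_id

Joined rows:
  Carol Harris (London) bought Widget B for $76.54
  Pat Jackson (Rome) bought Gadget X for $51.78
  Quinn Brown (Vienna) bought Gadget X for $120.03
  Quinn Harris (Seoul) bought Tool P for $130.89
  Quinn Brown (Vienna) bought Part R for $107.02
  Eve Taylor (Berlin) bought Tool Q for $92.33

Total per person:
  Quinn Brown: $227.05
  Quinn Harris: $130.89
  Eve Taylor: $92.33
  Carol Harris: $76.54
  Pat Jackson: $51.78

Top spender: Quinn Brown ($227.05)

Quinn Brown ($227.05)


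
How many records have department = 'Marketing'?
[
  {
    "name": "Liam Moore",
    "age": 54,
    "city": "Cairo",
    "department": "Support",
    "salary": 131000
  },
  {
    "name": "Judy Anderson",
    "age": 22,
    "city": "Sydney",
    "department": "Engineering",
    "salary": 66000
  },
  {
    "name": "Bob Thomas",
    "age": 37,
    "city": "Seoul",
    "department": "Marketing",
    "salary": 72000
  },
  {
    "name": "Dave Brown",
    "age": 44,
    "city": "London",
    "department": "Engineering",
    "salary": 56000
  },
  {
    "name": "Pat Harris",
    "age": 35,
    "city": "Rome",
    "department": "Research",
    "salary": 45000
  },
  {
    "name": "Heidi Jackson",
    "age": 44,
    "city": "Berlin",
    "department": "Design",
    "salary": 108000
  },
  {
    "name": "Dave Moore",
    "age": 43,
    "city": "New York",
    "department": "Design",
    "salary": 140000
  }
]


Data: 7 records
Condition: department = 'Marketing'

Checking each record:
  Liam Moore: Support
  Judy Anderson: Engineering
  Bob Thomas: Marketing MATCH
  Dave Brown: Engineering
  Pat Harris: Research
  Heidi Jackson: Design
  Dave Moore: Design

Count: 1

1


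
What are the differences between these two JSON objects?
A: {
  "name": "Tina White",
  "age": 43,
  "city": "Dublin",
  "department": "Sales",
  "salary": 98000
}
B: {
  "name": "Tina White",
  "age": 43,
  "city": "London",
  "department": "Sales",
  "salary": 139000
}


Comparing each field (in key order):
  name: same
  age: same
  city: DIFFERENT
  department: same
  salary: DIFFERENT
Differences:
  city: Dublin -> London
  salary: 98000 -> 139000

2 field(s) changed

2 changes: city, salary


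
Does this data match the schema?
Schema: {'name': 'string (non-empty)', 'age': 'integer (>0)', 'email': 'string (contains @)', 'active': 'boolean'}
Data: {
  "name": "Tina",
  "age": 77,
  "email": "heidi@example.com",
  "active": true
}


Validating each field against schema:
  name: OK (non-empty string)
  age: OK (positive integer)
  email: OK (string with @)
  active: OK (boolean)

Result: VALID

VALID


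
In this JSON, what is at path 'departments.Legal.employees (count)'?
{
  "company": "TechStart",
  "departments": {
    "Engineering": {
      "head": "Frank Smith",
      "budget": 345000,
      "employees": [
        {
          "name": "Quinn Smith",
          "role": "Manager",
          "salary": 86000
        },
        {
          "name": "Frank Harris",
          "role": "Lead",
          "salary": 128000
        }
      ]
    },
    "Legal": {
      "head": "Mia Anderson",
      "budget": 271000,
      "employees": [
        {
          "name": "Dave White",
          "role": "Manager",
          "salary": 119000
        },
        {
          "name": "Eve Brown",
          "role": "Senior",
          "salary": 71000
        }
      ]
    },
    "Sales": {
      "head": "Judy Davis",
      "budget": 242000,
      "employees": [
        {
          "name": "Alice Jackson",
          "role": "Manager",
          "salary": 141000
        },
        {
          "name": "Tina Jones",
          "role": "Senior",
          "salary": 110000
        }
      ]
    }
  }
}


Path: departments.Legal.employees (count)

Navigate:
  -> departments
  -> Legal
  -> employees (array, length 2)

2


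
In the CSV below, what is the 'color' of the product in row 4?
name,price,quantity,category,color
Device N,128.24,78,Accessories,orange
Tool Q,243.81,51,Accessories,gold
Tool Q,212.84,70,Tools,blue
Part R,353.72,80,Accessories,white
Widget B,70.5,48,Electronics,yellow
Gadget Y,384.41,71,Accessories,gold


Query: Row 4 ('Part R'), column 'color'
Value: white

white


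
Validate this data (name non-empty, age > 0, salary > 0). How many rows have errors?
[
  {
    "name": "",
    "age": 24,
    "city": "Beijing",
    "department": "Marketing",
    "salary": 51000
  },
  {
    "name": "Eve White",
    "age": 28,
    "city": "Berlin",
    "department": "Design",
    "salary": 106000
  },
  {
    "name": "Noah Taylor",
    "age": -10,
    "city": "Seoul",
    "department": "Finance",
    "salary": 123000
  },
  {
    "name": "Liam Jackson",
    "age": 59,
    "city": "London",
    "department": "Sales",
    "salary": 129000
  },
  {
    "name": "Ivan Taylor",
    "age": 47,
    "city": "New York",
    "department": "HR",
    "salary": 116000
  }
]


Validating 5 records:
Rules: name non-empty, age > 0, salary > 0

  Row 1 (???): empty name
  Row 2 (Eve White): OK
  Row 3 (Noah Taylor): negative age: -10
  Row 4 (Liam Jackson): OK
  Row 5 (Ivan Taylor): OK

Total errors: 2

2 errors


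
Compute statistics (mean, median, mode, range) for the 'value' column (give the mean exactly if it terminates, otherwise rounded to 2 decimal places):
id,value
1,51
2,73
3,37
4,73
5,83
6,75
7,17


Data: [51, 73, 37, 73, 83, 75, 17]
Count: 7
Sum: 409
Mean: 409/7 ≈ 58.43 (rounded to 2 decimal places)
Sorted: [17, 37, 51, 73, 73, 75, 83]
Median: 73.0
Mode: 73 (2 times)
Range: 83 - 17 = 66
Min: 17, Max: 83

mean≈58.43, median=73.0, mode=73, range=66


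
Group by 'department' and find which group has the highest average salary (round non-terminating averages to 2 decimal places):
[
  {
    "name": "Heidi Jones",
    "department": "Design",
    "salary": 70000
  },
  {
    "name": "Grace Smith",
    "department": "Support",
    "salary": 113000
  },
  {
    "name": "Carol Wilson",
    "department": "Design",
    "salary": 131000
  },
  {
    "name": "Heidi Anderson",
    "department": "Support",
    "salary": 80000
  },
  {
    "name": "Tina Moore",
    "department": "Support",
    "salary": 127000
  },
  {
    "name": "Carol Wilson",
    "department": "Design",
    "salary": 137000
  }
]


Group by: department

Groups:
  Design: 3 people, avg salary = 338000/3 ≈ $112666.67
  Support: 3 people, avg salary = 320000/3 ≈ $106666.67

Highest average salary: Design (≈$112666.67)

Design (≈$112666.67)


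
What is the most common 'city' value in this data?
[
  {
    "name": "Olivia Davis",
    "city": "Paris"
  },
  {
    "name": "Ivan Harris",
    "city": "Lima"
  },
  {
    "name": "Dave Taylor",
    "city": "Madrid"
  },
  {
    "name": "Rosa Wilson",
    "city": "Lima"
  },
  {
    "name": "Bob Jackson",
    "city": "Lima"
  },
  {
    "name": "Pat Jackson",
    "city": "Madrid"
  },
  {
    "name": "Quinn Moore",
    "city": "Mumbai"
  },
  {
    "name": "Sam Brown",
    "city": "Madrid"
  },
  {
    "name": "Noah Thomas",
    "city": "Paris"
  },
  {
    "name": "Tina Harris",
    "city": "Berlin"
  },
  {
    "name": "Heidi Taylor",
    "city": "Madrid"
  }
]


Counting 'city' values across 11 records:

  Madrid: 4 ####
  Lima: 3 ###
  Paris: 2 ##
  Mumbai: 1 #
  Berlin: 1 #

Most common: Madrid (4 times)

Madrid (4 times)
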